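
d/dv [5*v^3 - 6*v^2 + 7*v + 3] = 15*v^2 - 12*v + 7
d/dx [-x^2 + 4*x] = 4 - 2*x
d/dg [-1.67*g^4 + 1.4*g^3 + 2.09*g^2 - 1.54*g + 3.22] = -6.68*g^3 + 4.2*g^2 + 4.18*g - 1.54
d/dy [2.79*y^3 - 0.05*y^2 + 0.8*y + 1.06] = 8.37*y^2 - 0.1*y + 0.8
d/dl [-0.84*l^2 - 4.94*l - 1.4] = -1.68*l - 4.94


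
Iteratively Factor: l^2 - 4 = (l - 2)*(l + 2)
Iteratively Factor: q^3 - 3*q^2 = (q - 3)*(q^2) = q*(q - 3)*(q)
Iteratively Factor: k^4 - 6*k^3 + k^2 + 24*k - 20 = (k - 5)*(k^3 - k^2 - 4*k + 4) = (k - 5)*(k - 1)*(k^2 - 4) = (k - 5)*(k - 2)*(k - 1)*(k + 2)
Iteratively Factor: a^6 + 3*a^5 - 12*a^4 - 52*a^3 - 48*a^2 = (a - 4)*(a^5 + 7*a^4 + 16*a^3 + 12*a^2) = (a - 4)*(a + 3)*(a^4 + 4*a^3 + 4*a^2) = a*(a - 4)*(a + 3)*(a^3 + 4*a^2 + 4*a) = a*(a - 4)*(a + 2)*(a + 3)*(a^2 + 2*a) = a^2*(a - 4)*(a + 2)*(a + 3)*(a + 2)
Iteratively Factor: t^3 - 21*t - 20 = (t + 4)*(t^2 - 4*t - 5) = (t - 5)*(t + 4)*(t + 1)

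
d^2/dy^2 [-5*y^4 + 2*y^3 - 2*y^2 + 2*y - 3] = -60*y^2 + 12*y - 4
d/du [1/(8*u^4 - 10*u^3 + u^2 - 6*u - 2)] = 2*(-16*u^3 + 15*u^2 - u + 3)/(-8*u^4 + 10*u^3 - u^2 + 6*u + 2)^2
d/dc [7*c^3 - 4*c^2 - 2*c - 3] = 21*c^2 - 8*c - 2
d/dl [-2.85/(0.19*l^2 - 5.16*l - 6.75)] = (1.083*l - 14.706)/(-0.19*l^2 + 5.16*l + 6.75)^2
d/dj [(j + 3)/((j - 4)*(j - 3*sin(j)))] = ((j - 4)*(j + 3)*(3*cos(j) - 1) + (j - 4)*(j - 3*sin(j)) - (j + 3)*(j - 3*sin(j)))/((j - 4)^2*(j - 3*sin(j))^2)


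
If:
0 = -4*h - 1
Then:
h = -1/4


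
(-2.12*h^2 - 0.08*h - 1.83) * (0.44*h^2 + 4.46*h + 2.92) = -0.9328*h^4 - 9.4904*h^3 - 7.3524*h^2 - 8.3954*h - 5.3436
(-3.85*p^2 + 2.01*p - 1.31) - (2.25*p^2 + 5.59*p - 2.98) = -6.1*p^2 - 3.58*p + 1.67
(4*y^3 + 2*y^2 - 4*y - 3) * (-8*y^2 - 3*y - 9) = -32*y^5 - 28*y^4 - 10*y^3 + 18*y^2 + 45*y + 27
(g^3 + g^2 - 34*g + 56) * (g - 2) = g^4 - g^3 - 36*g^2 + 124*g - 112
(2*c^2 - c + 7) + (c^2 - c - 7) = 3*c^2 - 2*c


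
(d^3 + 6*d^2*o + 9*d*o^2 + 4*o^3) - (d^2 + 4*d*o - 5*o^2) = d^3 + 6*d^2*o - d^2 + 9*d*o^2 - 4*d*o + 4*o^3 + 5*o^2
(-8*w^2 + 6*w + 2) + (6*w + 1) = -8*w^2 + 12*w + 3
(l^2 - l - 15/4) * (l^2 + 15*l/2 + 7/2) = l^4 + 13*l^3/2 - 31*l^2/4 - 253*l/8 - 105/8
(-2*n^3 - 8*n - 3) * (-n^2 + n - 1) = 2*n^5 - 2*n^4 + 10*n^3 - 5*n^2 + 5*n + 3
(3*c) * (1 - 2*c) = -6*c^2 + 3*c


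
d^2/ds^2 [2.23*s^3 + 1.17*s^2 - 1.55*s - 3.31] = 13.38*s + 2.34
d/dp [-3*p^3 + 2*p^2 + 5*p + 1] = -9*p^2 + 4*p + 5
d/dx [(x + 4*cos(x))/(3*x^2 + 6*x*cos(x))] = -(2*x^2*sin(x) + x^2 + 8*x*cos(x) + 8*cos(x)^2)/(3*x^2*(x + 2*cos(x))^2)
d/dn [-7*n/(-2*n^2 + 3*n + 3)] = 7*(-2*n^2 - 3)/(4*n^4 - 12*n^3 - 3*n^2 + 18*n + 9)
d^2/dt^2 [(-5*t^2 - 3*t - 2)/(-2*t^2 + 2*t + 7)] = 2*(32*t^3 + 234*t^2 + 102*t + 239)/(8*t^6 - 24*t^5 - 60*t^4 + 160*t^3 + 210*t^2 - 294*t - 343)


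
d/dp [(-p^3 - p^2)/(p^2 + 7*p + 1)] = p*(-p^3 - 14*p^2 - 10*p - 2)/(p^4 + 14*p^3 + 51*p^2 + 14*p + 1)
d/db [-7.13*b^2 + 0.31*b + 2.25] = 0.31 - 14.26*b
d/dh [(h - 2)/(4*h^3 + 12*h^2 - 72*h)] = (h*(h^2 + 3*h - 18) - 3*(h - 2)*(h^2 + 2*h - 6))/(4*h^2*(h^2 + 3*h - 18)^2)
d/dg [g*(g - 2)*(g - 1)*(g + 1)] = 4*g^3 - 6*g^2 - 2*g + 2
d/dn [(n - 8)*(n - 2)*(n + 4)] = 3*n^2 - 12*n - 24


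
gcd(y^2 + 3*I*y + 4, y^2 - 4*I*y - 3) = y - I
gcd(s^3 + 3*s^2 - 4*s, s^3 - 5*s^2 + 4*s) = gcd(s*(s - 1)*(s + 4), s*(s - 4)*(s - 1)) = s^2 - s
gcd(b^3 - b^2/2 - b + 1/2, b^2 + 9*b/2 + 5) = 1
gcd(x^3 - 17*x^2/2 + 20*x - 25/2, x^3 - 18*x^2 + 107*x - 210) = x - 5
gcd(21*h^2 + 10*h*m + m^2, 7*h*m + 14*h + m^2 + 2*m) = 7*h + m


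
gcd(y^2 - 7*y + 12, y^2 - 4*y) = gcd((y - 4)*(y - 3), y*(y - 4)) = y - 4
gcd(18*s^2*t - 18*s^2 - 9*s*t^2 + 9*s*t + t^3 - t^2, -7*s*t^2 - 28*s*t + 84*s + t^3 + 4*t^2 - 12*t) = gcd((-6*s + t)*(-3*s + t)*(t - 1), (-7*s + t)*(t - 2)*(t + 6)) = 1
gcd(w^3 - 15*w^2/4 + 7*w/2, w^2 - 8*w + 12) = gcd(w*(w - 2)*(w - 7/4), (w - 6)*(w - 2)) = w - 2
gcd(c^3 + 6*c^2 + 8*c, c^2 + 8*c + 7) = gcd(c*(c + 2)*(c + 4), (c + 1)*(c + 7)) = 1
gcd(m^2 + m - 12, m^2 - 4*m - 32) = m + 4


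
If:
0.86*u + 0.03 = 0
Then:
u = -0.03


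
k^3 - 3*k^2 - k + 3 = (k - 3)*(k - 1)*(k + 1)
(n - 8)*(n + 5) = n^2 - 3*n - 40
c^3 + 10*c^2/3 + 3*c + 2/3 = (c + 1/3)*(c + 1)*(c + 2)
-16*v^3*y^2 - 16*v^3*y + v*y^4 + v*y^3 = y*(-4*v + y)*(4*v + y)*(v*y + v)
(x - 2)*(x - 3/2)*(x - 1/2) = x^3 - 4*x^2 + 19*x/4 - 3/2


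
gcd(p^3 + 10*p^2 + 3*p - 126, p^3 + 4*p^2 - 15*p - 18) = p^2 + 3*p - 18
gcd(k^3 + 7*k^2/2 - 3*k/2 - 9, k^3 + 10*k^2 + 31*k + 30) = k^2 + 5*k + 6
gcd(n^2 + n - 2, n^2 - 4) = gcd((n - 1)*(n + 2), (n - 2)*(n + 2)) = n + 2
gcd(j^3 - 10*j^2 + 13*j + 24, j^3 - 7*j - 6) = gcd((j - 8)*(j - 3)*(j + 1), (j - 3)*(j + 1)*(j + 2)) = j^2 - 2*j - 3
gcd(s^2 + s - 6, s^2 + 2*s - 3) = s + 3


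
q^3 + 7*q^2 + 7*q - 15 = (q - 1)*(q + 3)*(q + 5)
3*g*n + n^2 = n*(3*g + n)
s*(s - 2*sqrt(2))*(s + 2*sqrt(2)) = s^3 - 8*s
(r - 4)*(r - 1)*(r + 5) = r^3 - 21*r + 20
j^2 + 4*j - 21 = (j - 3)*(j + 7)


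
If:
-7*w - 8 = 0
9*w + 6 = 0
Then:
No Solution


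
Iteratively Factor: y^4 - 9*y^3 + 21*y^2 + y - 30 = (y + 1)*(y^3 - 10*y^2 + 31*y - 30) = (y - 5)*(y + 1)*(y^2 - 5*y + 6) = (y - 5)*(y - 3)*(y + 1)*(y - 2)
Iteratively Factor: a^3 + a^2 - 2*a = (a + 2)*(a^2 - a) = a*(a + 2)*(a - 1)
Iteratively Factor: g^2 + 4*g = (g + 4)*(g)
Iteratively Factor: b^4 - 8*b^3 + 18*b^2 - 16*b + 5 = (b - 1)*(b^3 - 7*b^2 + 11*b - 5) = (b - 1)^2*(b^2 - 6*b + 5) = (b - 5)*(b - 1)^2*(b - 1)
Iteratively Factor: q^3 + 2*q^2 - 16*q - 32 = (q + 2)*(q^2 - 16) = (q + 2)*(q + 4)*(q - 4)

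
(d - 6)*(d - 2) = d^2 - 8*d + 12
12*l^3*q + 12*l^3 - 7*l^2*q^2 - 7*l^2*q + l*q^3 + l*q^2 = (-4*l + q)*(-3*l + q)*(l*q + l)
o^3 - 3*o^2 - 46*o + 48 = (o - 8)*(o - 1)*(o + 6)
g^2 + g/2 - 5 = (g - 2)*(g + 5/2)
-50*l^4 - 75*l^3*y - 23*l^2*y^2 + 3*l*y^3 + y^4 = (-5*l + y)*(l + y)*(2*l + y)*(5*l + y)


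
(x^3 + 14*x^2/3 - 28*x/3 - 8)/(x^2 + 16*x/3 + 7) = (3*x^3 + 14*x^2 - 28*x - 24)/(3*x^2 + 16*x + 21)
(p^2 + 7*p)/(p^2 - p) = (p + 7)/(p - 1)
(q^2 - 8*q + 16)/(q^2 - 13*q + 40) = (q^2 - 8*q + 16)/(q^2 - 13*q + 40)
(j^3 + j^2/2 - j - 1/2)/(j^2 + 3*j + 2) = (2*j^2 - j - 1)/(2*(j + 2))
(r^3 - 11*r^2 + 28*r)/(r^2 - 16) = r*(r - 7)/(r + 4)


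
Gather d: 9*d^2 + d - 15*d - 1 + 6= 9*d^2 - 14*d + 5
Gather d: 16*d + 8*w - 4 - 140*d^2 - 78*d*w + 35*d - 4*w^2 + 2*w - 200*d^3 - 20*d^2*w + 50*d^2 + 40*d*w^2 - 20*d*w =-200*d^3 + d^2*(-20*w - 90) + d*(40*w^2 - 98*w + 51) - 4*w^2 + 10*w - 4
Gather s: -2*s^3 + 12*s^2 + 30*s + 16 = -2*s^3 + 12*s^2 + 30*s + 16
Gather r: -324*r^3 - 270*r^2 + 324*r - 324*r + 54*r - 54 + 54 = -324*r^3 - 270*r^2 + 54*r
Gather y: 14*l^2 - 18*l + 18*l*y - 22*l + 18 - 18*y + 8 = 14*l^2 - 40*l + y*(18*l - 18) + 26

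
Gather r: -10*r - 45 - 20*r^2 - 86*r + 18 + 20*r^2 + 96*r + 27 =0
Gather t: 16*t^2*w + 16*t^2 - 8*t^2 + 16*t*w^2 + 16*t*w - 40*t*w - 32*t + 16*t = t^2*(16*w + 8) + t*(16*w^2 - 24*w - 16)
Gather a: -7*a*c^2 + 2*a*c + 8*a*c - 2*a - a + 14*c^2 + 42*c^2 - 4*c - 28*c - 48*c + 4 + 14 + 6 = a*(-7*c^2 + 10*c - 3) + 56*c^2 - 80*c + 24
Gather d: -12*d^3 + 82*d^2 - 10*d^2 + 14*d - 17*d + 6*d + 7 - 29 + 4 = -12*d^3 + 72*d^2 + 3*d - 18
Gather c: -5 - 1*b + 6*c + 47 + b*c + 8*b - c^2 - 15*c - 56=7*b - c^2 + c*(b - 9) - 14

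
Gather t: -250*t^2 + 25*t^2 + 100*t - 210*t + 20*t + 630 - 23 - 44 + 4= -225*t^2 - 90*t + 567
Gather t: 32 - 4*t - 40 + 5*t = t - 8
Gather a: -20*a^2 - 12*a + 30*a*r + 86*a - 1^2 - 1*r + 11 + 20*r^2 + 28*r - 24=-20*a^2 + a*(30*r + 74) + 20*r^2 + 27*r - 14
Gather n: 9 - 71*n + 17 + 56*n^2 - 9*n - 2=56*n^2 - 80*n + 24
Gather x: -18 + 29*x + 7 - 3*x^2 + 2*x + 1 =-3*x^2 + 31*x - 10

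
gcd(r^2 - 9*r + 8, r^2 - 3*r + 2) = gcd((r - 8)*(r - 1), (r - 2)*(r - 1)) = r - 1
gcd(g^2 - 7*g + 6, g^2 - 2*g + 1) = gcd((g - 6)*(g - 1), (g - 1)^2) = g - 1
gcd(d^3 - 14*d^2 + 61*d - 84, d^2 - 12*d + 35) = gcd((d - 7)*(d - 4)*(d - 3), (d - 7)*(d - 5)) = d - 7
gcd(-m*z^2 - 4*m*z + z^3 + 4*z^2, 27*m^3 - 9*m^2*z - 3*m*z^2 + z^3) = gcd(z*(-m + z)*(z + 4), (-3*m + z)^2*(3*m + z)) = 1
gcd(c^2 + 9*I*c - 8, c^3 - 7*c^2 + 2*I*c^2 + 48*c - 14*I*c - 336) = c + 8*I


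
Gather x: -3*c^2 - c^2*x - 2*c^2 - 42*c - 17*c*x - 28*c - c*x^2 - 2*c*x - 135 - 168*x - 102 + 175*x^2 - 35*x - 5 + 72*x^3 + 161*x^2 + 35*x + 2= -5*c^2 - 70*c + 72*x^3 + x^2*(336 - c) + x*(-c^2 - 19*c - 168) - 240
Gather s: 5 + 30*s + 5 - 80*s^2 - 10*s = -80*s^2 + 20*s + 10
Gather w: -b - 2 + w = -b + w - 2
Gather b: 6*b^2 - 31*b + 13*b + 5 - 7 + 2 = 6*b^2 - 18*b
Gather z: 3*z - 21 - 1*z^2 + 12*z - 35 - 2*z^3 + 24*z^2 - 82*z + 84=-2*z^3 + 23*z^2 - 67*z + 28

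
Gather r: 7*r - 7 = 7*r - 7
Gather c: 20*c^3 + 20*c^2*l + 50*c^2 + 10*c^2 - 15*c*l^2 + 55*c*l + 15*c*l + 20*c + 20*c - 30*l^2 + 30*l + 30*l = 20*c^3 + c^2*(20*l + 60) + c*(-15*l^2 + 70*l + 40) - 30*l^2 + 60*l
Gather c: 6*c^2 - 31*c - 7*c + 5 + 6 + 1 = 6*c^2 - 38*c + 12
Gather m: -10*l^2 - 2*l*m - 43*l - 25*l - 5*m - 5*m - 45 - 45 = -10*l^2 - 68*l + m*(-2*l - 10) - 90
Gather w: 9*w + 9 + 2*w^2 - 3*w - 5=2*w^2 + 6*w + 4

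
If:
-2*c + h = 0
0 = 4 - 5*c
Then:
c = 4/5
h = 8/5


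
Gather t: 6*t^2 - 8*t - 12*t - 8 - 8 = 6*t^2 - 20*t - 16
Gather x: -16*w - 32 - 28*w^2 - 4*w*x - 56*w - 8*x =-28*w^2 - 72*w + x*(-4*w - 8) - 32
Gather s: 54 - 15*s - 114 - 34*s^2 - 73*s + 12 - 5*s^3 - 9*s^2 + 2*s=-5*s^3 - 43*s^2 - 86*s - 48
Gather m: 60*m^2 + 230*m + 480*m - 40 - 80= 60*m^2 + 710*m - 120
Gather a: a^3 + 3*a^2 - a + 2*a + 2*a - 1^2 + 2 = a^3 + 3*a^2 + 3*a + 1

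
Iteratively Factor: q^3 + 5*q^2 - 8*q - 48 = (q - 3)*(q^2 + 8*q + 16) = (q - 3)*(q + 4)*(q + 4)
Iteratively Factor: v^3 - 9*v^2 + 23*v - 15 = (v - 1)*(v^2 - 8*v + 15) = (v - 3)*(v - 1)*(v - 5)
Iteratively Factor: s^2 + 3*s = (s)*(s + 3)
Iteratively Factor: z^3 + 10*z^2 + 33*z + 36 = (z + 4)*(z^2 + 6*z + 9) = (z + 3)*(z + 4)*(z + 3)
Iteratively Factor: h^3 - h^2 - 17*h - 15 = (h - 5)*(h^2 + 4*h + 3) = (h - 5)*(h + 3)*(h + 1)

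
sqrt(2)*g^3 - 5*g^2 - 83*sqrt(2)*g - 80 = (g - 8*sqrt(2))*(g + 5*sqrt(2))*(sqrt(2)*g + 1)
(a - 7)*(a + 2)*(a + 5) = a^3 - 39*a - 70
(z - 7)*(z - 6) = z^2 - 13*z + 42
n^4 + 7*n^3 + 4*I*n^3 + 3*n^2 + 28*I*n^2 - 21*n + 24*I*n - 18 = (n + 1)*(n + 6)*(n + I)*(n + 3*I)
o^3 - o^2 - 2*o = o*(o - 2)*(o + 1)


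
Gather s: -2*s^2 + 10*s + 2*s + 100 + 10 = -2*s^2 + 12*s + 110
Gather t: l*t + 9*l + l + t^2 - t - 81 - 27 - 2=10*l + t^2 + t*(l - 1) - 110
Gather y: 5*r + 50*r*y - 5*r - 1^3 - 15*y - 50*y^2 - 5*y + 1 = -50*y^2 + y*(50*r - 20)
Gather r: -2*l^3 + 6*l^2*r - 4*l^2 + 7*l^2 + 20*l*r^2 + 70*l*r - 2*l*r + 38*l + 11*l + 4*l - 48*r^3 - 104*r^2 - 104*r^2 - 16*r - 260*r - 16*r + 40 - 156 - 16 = -2*l^3 + 3*l^2 + 53*l - 48*r^3 + r^2*(20*l - 208) + r*(6*l^2 + 68*l - 292) - 132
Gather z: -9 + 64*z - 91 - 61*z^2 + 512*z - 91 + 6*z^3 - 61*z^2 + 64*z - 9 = 6*z^3 - 122*z^2 + 640*z - 200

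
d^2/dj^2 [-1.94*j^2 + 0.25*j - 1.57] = -3.88000000000000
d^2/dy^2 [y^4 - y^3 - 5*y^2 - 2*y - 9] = 12*y^2 - 6*y - 10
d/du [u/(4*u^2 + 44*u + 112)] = (28 - u^2)/(4*(u^4 + 22*u^3 + 177*u^2 + 616*u + 784))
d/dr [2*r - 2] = 2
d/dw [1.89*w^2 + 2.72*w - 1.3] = 3.78*w + 2.72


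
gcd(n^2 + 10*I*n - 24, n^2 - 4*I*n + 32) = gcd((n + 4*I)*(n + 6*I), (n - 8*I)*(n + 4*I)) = n + 4*I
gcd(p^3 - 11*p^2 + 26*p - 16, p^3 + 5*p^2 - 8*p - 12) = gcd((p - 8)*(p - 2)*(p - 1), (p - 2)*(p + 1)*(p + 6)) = p - 2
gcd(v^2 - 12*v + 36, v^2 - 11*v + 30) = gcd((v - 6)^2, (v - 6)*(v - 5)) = v - 6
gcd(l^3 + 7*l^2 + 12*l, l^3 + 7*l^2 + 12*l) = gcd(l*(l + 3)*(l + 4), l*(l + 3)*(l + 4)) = l^3 + 7*l^2 + 12*l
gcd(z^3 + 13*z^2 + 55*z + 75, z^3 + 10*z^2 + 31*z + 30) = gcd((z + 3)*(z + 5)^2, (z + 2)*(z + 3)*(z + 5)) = z^2 + 8*z + 15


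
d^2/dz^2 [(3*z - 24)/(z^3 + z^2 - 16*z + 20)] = 6*(3*z^3 - 33*z^2 - 191*z - 392)/(z^7 + 7*z^6 - 21*z^5 - 147*z^4 + 336*z^3 + 840*z^2 - 2800*z + 2000)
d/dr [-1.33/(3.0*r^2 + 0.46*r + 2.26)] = (7.98*r + 0.6118)/(3.0*r^2 + 0.46*r + 2.26)^2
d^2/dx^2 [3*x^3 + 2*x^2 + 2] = 18*x + 4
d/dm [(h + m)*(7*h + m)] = 8*h + 2*m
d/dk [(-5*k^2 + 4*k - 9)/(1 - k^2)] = 4*(k^2 - 7*k + 1)/(k^4 - 2*k^2 + 1)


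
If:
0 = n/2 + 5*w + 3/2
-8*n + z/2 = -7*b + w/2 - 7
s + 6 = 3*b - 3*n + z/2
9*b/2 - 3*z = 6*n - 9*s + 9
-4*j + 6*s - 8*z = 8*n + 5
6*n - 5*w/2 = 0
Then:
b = 6946/875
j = 649013/3500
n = -3/25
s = -7962/175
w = -36/125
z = -15918/125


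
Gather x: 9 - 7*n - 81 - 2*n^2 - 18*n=-2*n^2 - 25*n - 72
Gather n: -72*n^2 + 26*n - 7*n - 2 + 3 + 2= -72*n^2 + 19*n + 3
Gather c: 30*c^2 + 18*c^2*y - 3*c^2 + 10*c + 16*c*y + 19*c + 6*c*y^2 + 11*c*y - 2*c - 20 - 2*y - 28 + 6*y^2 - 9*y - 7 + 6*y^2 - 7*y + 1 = c^2*(18*y + 27) + c*(6*y^2 + 27*y + 27) + 12*y^2 - 18*y - 54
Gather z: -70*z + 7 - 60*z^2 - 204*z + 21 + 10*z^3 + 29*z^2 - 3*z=10*z^3 - 31*z^2 - 277*z + 28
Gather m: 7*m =7*m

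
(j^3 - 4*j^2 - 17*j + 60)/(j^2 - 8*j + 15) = j + 4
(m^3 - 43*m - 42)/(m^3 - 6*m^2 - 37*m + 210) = (m + 1)/(m - 5)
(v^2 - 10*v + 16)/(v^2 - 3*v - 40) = (v - 2)/(v + 5)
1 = 1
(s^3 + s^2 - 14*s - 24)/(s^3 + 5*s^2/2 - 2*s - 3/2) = 2*(s^2 - 2*s - 8)/(2*s^2 - s - 1)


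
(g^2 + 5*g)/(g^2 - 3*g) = (g + 5)/(g - 3)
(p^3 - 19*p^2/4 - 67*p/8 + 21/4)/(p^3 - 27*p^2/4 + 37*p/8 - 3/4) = (4*p + 7)/(4*p - 1)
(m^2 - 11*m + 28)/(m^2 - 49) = (m - 4)/(m + 7)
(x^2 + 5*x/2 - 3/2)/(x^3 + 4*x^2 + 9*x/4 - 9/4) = 2/(2*x + 3)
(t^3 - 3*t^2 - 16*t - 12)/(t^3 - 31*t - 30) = (t + 2)/(t + 5)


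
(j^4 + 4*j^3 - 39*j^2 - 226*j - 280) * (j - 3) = j^5 + j^4 - 51*j^3 - 109*j^2 + 398*j + 840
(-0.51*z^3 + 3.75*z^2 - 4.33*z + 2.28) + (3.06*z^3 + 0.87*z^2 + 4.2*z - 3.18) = 2.55*z^3 + 4.62*z^2 - 0.13*z - 0.9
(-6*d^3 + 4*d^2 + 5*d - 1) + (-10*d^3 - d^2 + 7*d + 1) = -16*d^3 + 3*d^2 + 12*d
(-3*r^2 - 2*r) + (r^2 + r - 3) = -2*r^2 - r - 3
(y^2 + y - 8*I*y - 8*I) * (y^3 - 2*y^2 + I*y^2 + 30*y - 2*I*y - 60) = y^5 - y^4 - 7*I*y^4 + 36*y^3 + 7*I*y^3 - 38*y^2 - 226*I*y^2 - 76*y + 240*I*y + 480*I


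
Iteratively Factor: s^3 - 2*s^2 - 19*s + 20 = (s - 1)*(s^2 - s - 20) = (s - 1)*(s + 4)*(s - 5)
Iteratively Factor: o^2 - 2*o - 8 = (o - 4)*(o + 2)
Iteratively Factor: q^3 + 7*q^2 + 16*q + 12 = (q + 2)*(q^2 + 5*q + 6) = (q + 2)*(q + 3)*(q + 2)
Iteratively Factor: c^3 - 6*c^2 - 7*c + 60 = (c + 3)*(c^2 - 9*c + 20) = (c - 5)*(c + 3)*(c - 4)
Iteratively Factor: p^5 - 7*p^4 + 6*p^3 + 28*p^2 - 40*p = (p - 2)*(p^4 - 5*p^3 - 4*p^2 + 20*p) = (p - 5)*(p - 2)*(p^3 - 4*p) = (p - 5)*(p - 2)^2*(p^2 + 2*p) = p*(p - 5)*(p - 2)^2*(p + 2)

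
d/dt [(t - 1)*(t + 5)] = 2*t + 4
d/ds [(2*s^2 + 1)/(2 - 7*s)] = (-14*s^2 + 8*s + 7)/(49*s^2 - 28*s + 4)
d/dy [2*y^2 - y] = 4*y - 1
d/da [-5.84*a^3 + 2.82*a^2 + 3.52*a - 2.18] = -17.52*a^2 + 5.64*a + 3.52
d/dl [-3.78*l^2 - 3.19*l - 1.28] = -7.56*l - 3.19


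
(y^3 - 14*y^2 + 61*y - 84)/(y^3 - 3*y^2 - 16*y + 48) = (y - 7)/(y + 4)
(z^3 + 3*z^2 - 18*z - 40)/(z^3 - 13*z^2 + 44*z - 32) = (z^2 + 7*z + 10)/(z^2 - 9*z + 8)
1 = 1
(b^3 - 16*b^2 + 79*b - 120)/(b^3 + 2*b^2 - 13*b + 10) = (b^3 - 16*b^2 + 79*b - 120)/(b^3 + 2*b^2 - 13*b + 10)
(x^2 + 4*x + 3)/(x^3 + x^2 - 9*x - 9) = 1/(x - 3)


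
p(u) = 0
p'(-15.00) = 0.00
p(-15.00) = 0.00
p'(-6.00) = 0.00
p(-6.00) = 0.00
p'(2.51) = 0.00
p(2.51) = 0.00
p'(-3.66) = 0.00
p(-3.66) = 0.00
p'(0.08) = 0.00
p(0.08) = 0.00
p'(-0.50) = 0.00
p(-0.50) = 0.00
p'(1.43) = 0.00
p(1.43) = 0.00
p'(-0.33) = 0.00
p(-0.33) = 0.00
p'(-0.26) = 0.00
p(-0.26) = 0.00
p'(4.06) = 0.00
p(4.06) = 0.00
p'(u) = 0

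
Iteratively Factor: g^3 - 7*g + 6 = (g - 1)*(g^2 + g - 6) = (g - 1)*(g + 3)*(g - 2)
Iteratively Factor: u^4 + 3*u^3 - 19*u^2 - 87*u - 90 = (u + 3)*(u^3 - 19*u - 30) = (u + 2)*(u + 3)*(u^2 - 2*u - 15) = (u - 5)*(u + 2)*(u + 3)*(u + 3)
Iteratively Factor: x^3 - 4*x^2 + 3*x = (x)*(x^2 - 4*x + 3) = x*(x - 3)*(x - 1)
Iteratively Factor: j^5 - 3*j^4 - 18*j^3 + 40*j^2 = (j - 2)*(j^4 - j^3 - 20*j^2) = (j - 2)*(j + 4)*(j^3 - 5*j^2) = j*(j - 2)*(j + 4)*(j^2 - 5*j) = j^2*(j - 2)*(j + 4)*(j - 5)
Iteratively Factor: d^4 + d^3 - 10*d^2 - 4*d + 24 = (d - 2)*(d^3 + 3*d^2 - 4*d - 12) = (d - 2)*(d + 3)*(d^2 - 4) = (d - 2)*(d + 2)*(d + 3)*(d - 2)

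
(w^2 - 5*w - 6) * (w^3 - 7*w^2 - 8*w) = w^5 - 12*w^4 + 21*w^3 + 82*w^2 + 48*w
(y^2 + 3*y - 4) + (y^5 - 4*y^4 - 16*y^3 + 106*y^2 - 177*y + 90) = y^5 - 4*y^4 - 16*y^3 + 107*y^2 - 174*y + 86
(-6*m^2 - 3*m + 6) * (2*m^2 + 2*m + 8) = -12*m^4 - 18*m^3 - 42*m^2 - 12*m + 48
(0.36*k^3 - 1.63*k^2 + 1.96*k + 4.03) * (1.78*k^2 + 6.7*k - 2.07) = 0.6408*k^5 - 0.4894*k^4 - 8.1774*k^3 + 23.6795*k^2 + 22.9438*k - 8.3421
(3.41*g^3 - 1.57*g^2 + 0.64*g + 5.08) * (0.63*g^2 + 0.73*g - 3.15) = 2.1483*g^5 + 1.5002*g^4 - 11.4844*g^3 + 8.6131*g^2 + 1.6924*g - 16.002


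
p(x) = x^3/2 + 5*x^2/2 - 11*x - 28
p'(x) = 3*x^2/2 + 5*x - 11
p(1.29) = -36.96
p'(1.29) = -2.05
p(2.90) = -26.68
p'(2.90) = 16.12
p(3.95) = -1.63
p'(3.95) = 32.15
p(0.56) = -33.29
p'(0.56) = -7.73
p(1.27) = -36.91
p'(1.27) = -2.23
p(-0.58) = -20.88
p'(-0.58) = -13.40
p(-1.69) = -4.68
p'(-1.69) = -15.17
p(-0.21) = -25.58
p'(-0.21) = -11.98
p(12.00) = 1064.00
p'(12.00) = 265.00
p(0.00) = -28.00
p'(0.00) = -11.00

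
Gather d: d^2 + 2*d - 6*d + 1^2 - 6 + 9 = d^2 - 4*d + 4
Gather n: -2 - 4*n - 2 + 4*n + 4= 0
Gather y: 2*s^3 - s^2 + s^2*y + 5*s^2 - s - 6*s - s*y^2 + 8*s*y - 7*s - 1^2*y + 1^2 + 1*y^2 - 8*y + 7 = 2*s^3 + 4*s^2 - 14*s + y^2*(1 - s) + y*(s^2 + 8*s - 9) + 8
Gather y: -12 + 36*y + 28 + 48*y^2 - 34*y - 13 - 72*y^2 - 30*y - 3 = -24*y^2 - 28*y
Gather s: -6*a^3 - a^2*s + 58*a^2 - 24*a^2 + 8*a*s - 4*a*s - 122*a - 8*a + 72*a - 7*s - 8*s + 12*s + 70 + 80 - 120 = -6*a^3 + 34*a^2 - 58*a + s*(-a^2 + 4*a - 3) + 30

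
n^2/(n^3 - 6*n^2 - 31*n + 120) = n^2/(n^3 - 6*n^2 - 31*n + 120)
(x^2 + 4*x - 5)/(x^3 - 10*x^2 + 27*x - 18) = (x + 5)/(x^2 - 9*x + 18)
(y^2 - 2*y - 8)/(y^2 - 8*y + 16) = (y + 2)/(y - 4)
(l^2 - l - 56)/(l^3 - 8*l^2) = (l + 7)/l^2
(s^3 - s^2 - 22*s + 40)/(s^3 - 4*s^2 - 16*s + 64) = (s^2 + 3*s - 10)/(s^2 - 16)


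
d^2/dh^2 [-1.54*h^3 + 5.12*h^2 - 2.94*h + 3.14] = 10.24 - 9.24*h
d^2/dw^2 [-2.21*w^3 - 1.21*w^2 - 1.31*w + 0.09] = -13.26*w - 2.42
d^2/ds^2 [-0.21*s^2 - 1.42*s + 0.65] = -0.420000000000000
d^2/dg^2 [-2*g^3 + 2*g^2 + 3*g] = 4 - 12*g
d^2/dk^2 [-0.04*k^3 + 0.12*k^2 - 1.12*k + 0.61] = 0.24 - 0.24*k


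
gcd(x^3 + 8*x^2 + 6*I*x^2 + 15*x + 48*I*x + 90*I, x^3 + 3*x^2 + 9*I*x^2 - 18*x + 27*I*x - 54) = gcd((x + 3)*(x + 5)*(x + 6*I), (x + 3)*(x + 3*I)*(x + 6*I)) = x^2 + x*(3 + 6*I) + 18*I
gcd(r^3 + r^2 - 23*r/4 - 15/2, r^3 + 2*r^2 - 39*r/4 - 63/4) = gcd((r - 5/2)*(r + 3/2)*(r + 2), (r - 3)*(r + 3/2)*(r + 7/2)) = r + 3/2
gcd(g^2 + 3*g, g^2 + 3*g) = g^2 + 3*g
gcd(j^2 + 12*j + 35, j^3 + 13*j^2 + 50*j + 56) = j + 7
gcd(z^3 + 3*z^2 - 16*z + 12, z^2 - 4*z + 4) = z - 2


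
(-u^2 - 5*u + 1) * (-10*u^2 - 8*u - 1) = 10*u^4 + 58*u^3 + 31*u^2 - 3*u - 1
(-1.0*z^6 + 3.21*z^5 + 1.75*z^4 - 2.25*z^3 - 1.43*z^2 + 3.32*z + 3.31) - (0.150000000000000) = -1.0*z^6 + 3.21*z^5 + 1.75*z^4 - 2.25*z^3 - 1.43*z^2 + 3.32*z + 3.16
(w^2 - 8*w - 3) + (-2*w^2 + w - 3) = -w^2 - 7*w - 6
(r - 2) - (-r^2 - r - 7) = r^2 + 2*r + 5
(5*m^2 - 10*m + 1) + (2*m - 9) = 5*m^2 - 8*m - 8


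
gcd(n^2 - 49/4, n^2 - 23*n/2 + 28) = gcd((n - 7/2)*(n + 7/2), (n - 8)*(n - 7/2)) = n - 7/2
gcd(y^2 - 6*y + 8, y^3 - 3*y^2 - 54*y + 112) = y - 2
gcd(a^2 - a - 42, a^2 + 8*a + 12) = a + 6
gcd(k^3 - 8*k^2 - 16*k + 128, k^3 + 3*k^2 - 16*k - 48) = k^2 - 16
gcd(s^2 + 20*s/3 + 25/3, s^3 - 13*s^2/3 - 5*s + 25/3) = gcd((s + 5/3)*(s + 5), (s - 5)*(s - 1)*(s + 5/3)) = s + 5/3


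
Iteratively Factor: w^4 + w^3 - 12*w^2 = (w)*(w^3 + w^2 - 12*w) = w*(w - 3)*(w^2 + 4*w) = w^2*(w - 3)*(w + 4)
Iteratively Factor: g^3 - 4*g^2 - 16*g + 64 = (g - 4)*(g^2 - 16) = (g - 4)*(g + 4)*(g - 4)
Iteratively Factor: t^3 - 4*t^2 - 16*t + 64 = (t - 4)*(t^2 - 16) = (t - 4)*(t + 4)*(t - 4)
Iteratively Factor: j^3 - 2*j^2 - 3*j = (j + 1)*(j^2 - 3*j) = j*(j + 1)*(j - 3)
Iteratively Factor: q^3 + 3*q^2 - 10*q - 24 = (q - 3)*(q^2 + 6*q + 8) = (q - 3)*(q + 2)*(q + 4)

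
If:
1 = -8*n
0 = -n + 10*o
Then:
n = -1/8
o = -1/80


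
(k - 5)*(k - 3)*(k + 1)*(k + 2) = k^4 - 5*k^3 - 7*k^2 + 29*k + 30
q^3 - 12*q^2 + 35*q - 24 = (q - 8)*(q - 3)*(q - 1)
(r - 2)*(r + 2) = r^2 - 4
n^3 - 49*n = n*(n - 7)*(n + 7)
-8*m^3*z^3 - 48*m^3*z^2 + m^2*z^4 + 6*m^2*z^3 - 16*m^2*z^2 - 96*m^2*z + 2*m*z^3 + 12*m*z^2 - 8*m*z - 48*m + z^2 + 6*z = (-8*m + z)*(z + 6)*(m*z + 1)^2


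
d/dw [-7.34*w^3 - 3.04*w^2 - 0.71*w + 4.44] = -22.02*w^2 - 6.08*w - 0.71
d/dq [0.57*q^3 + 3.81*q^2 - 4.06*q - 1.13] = 1.71*q^2 + 7.62*q - 4.06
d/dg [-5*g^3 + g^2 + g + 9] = -15*g^2 + 2*g + 1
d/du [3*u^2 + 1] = 6*u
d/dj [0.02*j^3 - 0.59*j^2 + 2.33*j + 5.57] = 0.06*j^2 - 1.18*j + 2.33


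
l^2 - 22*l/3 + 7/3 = (l - 7)*(l - 1/3)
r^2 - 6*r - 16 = (r - 8)*(r + 2)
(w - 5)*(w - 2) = w^2 - 7*w + 10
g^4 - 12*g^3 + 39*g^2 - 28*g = g*(g - 7)*(g - 4)*(g - 1)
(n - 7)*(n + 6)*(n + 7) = n^3 + 6*n^2 - 49*n - 294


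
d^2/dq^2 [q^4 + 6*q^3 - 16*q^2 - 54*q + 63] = 12*q^2 + 36*q - 32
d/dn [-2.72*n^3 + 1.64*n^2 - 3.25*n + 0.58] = -8.16*n^2 + 3.28*n - 3.25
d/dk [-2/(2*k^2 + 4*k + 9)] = 8*(k + 1)/(2*k^2 + 4*k + 9)^2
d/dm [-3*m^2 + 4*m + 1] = 4 - 6*m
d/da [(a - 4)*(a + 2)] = 2*a - 2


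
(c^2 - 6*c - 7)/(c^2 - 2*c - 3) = (c - 7)/(c - 3)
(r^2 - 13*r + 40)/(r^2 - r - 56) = (r - 5)/(r + 7)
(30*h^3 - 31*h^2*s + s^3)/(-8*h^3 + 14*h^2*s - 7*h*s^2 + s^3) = (-30*h^2 + h*s + s^2)/(8*h^2 - 6*h*s + s^2)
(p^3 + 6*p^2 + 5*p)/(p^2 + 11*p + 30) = p*(p + 1)/(p + 6)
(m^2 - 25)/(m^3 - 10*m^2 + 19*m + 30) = (m + 5)/(m^2 - 5*m - 6)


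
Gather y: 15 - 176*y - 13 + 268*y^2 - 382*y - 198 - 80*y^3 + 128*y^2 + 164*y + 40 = -80*y^3 + 396*y^2 - 394*y - 156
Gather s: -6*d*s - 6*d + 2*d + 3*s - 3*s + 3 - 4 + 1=-6*d*s - 4*d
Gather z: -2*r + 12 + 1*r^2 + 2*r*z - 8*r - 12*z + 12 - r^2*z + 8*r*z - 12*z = r^2 - 10*r + z*(-r^2 + 10*r - 24) + 24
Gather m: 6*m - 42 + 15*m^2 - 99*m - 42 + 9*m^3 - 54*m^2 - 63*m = 9*m^3 - 39*m^2 - 156*m - 84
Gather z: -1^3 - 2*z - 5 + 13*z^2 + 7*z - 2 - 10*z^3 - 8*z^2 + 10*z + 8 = -10*z^3 + 5*z^2 + 15*z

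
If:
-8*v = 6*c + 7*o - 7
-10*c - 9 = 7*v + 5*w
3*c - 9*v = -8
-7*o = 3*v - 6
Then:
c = -31/69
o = 87/161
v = 17/23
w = -668/345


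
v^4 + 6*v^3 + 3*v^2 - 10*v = v*(v - 1)*(v + 2)*(v + 5)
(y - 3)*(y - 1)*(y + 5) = y^3 + y^2 - 17*y + 15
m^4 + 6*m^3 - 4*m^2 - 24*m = m*(m - 2)*(m + 2)*(m + 6)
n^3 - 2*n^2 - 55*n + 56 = (n - 8)*(n - 1)*(n + 7)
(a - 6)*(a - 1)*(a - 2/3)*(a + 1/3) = a^4 - 22*a^3/3 + 73*a^2/9 - 4*a/9 - 4/3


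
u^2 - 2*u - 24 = (u - 6)*(u + 4)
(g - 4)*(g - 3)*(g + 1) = g^3 - 6*g^2 + 5*g + 12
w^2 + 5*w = w*(w + 5)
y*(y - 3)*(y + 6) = y^3 + 3*y^2 - 18*y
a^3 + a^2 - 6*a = a*(a - 2)*(a + 3)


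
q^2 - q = q*(q - 1)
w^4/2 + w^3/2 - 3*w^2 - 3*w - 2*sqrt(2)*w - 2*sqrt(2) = (w/2 + sqrt(2)/2)*(w + 1)*(w - 2*sqrt(2))*(w + sqrt(2))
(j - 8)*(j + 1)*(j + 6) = j^3 - j^2 - 50*j - 48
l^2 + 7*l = l*(l + 7)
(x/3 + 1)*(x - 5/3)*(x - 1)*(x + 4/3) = x^4/3 + 5*x^3/9 - 53*x^2/27 - 31*x/27 + 20/9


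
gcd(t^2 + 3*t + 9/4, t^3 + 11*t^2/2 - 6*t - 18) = t + 3/2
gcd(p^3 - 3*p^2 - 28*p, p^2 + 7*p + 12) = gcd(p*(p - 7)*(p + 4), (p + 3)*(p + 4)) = p + 4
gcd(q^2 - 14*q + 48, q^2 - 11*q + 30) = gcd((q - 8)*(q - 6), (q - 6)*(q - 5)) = q - 6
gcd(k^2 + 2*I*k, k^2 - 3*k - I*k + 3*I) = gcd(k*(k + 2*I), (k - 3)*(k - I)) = 1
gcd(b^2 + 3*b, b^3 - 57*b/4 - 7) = 1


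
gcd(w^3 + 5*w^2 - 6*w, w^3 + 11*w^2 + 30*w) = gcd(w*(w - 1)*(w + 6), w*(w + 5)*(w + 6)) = w^2 + 6*w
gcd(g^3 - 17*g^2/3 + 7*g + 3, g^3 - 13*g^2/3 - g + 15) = g^2 - 6*g + 9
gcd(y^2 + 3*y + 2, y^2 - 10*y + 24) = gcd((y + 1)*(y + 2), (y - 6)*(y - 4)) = 1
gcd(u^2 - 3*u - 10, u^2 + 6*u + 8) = u + 2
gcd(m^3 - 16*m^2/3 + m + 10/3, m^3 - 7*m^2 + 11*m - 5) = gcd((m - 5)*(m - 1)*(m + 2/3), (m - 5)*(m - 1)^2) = m^2 - 6*m + 5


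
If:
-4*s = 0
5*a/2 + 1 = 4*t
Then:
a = 8*t/5 - 2/5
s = 0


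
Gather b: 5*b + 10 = 5*b + 10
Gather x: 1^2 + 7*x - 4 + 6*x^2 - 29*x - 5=6*x^2 - 22*x - 8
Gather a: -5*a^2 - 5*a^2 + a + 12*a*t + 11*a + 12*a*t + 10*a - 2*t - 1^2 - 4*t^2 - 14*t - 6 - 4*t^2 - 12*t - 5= -10*a^2 + a*(24*t + 22) - 8*t^2 - 28*t - 12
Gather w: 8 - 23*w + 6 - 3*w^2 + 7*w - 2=-3*w^2 - 16*w + 12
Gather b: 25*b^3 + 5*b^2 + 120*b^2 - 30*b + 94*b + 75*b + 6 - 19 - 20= 25*b^3 + 125*b^2 + 139*b - 33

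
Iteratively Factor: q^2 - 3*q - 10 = (q - 5)*(q + 2)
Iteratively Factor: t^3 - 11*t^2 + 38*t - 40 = (t - 5)*(t^2 - 6*t + 8) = (t - 5)*(t - 2)*(t - 4)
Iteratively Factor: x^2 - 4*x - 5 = (x - 5)*(x + 1)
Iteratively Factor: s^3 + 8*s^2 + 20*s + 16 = (s + 4)*(s^2 + 4*s + 4) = (s + 2)*(s + 4)*(s + 2)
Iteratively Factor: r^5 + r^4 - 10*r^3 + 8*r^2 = (r)*(r^4 + r^3 - 10*r^2 + 8*r) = r*(r + 4)*(r^3 - 3*r^2 + 2*r) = r^2*(r + 4)*(r^2 - 3*r + 2) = r^2*(r - 2)*(r + 4)*(r - 1)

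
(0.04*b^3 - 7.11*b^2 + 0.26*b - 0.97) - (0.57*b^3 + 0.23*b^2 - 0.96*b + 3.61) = -0.53*b^3 - 7.34*b^2 + 1.22*b - 4.58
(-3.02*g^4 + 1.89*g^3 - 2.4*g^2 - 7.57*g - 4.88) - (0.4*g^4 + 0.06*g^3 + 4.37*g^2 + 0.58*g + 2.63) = -3.42*g^4 + 1.83*g^3 - 6.77*g^2 - 8.15*g - 7.51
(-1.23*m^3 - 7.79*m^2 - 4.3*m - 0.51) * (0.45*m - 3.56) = -0.5535*m^4 + 0.8733*m^3 + 25.7974*m^2 + 15.0785*m + 1.8156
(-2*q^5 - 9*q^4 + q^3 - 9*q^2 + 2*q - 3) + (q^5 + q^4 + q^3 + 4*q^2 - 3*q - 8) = -q^5 - 8*q^4 + 2*q^3 - 5*q^2 - q - 11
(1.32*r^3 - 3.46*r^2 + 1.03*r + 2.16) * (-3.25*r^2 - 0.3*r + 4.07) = -4.29*r^5 + 10.849*r^4 + 3.0629*r^3 - 21.4112*r^2 + 3.5441*r + 8.7912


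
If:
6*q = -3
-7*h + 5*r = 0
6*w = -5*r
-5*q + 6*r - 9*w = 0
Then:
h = -25/189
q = -1/2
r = -5/27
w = 25/162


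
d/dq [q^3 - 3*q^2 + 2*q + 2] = 3*q^2 - 6*q + 2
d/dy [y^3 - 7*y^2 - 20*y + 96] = 3*y^2 - 14*y - 20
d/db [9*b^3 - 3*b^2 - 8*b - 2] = 27*b^2 - 6*b - 8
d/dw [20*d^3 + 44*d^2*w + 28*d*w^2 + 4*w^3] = 44*d^2 + 56*d*w + 12*w^2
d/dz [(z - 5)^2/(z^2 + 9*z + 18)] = (19*z^2 - 14*z - 405)/(z^4 + 18*z^3 + 117*z^2 + 324*z + 324)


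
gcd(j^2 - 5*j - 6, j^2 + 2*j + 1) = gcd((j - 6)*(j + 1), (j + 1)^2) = j + 1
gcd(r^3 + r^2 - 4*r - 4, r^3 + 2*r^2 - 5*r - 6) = r^2 - r - 2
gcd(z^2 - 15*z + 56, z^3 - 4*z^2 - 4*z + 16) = 1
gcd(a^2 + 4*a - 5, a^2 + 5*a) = a + 5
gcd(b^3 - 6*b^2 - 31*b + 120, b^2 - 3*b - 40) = b^2 - 3*b - 40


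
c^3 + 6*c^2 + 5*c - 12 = (c - 1)*(c + 3)*(c + 4)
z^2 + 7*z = z*(z + 7)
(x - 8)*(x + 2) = x^2 - 6*x - 16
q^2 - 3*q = q*(q - 3)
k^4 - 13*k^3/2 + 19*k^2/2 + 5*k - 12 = (k - 4)*(k - 2)*(k - 3/2)*(k + 1)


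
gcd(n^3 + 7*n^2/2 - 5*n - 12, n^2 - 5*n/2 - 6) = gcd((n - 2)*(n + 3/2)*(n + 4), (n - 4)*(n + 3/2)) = n + 3/2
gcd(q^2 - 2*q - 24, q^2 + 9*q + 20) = q + 4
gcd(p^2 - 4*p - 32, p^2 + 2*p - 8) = p + 4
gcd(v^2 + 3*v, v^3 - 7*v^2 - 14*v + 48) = v + 3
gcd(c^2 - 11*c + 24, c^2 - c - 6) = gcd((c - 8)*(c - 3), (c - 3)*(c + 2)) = c - 3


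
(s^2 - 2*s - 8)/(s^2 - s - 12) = (s + 2)/(s + 3)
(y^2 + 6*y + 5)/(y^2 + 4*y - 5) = (y + 1)/(y - 1)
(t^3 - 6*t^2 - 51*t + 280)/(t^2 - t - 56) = t - 5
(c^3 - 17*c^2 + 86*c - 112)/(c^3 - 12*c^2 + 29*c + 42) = (c^2 - 10*c + 16)/(c^2 - 5*c - 6)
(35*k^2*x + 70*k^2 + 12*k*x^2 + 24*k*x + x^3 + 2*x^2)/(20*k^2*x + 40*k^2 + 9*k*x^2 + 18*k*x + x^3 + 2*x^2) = (7*k + x)/(4*k + x)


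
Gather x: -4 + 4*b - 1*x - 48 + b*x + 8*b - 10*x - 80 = 12*b + x*(b - 11) - 132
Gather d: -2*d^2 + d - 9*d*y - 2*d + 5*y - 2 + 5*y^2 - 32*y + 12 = -2*d^2 + d*(-9*y - 1) + 5*y^2 - 27*y + 10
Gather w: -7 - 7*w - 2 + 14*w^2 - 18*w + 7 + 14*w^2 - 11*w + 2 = 28*w^2 - 36*w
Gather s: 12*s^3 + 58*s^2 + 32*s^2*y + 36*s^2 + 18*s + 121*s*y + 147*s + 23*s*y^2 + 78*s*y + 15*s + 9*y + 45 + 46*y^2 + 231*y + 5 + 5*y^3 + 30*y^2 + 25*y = 12*s^3 + s^2*(32*y + 94) + s*(23*y^2 + 199*y + 180) + 5*y^3 + 76*y^2 + 265*y + 50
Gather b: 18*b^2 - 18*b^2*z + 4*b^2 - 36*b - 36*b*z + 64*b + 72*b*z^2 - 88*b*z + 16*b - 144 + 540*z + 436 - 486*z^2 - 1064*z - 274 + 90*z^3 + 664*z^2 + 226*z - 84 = b^2*(22 - 18*z) + b*(72*z^2 - 124*z + 44) + 90*z^3 + 178*z^2 - 298*z - 66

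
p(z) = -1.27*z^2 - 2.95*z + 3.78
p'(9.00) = -25.81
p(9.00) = -125.64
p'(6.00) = -18.19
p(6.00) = -59.64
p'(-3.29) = 5.41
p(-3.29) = -0.26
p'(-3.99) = 7.18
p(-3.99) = -4.67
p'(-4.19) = 7.69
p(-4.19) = -6.16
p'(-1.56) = 1.01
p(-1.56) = 5.29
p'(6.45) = -19.33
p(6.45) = -68.08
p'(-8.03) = 17.45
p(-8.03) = -54.42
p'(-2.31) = 2.92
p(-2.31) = 3.82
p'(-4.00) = 7.21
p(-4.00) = -4.74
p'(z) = -2.54*z - 2.95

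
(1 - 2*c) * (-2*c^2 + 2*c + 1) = 4*c^3 - 6*c^2 + 1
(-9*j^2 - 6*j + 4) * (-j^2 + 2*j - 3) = 9*j^4 - 12*j^3 + 11*j^2 + 26*j - 12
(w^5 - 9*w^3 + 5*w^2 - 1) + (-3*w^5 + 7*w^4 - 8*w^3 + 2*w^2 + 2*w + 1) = -2*w^5 + 7*w^4 - 17*w^3 + 7*w^2 + 2*w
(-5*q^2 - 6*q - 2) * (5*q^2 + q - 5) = -25*q^4 - 35*q^3 + 9*q^2 + 28*q + 10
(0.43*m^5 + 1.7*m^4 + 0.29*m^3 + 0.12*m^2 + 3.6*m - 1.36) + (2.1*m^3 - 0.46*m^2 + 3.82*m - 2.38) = 0.43*m^5 + 1.7*m^4 + 2.39*m^3 - 0.34*m^2 + 7.42*m - 3.74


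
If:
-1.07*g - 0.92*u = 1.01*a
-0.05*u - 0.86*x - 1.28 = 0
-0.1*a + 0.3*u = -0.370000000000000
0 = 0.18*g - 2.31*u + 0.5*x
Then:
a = 2.33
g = -1.81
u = -0.46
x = -1.46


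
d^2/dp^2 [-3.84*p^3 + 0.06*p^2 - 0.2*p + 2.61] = 0.12 - 23.04*p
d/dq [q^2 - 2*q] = 2*q - 2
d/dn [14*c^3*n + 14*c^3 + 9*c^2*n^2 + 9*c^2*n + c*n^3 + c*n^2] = c*(14*c^2 + 18*c*n + 9*c + 3*n^2 + 2*n)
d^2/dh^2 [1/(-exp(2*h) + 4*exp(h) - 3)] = 4*(-(1 - exp(h))*(exp(2*h) - 4*exp(h) + 3) - 2*(exp(h) - 2)^2*exp(h))*exp(h)/(exp(2*h) - 4*exp(h) + 3)^3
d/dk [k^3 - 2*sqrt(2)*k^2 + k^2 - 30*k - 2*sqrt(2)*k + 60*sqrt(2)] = 3*k^2 - 4*sqrt(2)*k + 2*k - 30 - 2*sqrt(2)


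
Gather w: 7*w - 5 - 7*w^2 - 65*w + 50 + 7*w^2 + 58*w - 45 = 0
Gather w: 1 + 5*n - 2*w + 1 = 5*n - 2*w + 2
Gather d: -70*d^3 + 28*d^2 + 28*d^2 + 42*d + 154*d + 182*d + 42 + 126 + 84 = -70*d^3 + 56*d^2 + 378*d + 252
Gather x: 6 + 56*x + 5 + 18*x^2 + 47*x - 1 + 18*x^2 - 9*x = 36*x^2 + 94*x + 10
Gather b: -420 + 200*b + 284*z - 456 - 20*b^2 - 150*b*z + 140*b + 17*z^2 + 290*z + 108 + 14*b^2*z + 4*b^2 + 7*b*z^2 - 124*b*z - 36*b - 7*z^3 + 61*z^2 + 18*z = b^2*(14*z - 16) + b*(7*z^2 - 274*z + 304) - 7*z^3 + 78*z^2 + 592*z - 768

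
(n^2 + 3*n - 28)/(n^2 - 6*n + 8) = (n + 7)/(n - 2)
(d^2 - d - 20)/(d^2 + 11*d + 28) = (d - 5)/(d + 7)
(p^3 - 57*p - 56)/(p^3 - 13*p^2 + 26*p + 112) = (p^2 + 8*p + 7)/(p^2 - 5*p - 14)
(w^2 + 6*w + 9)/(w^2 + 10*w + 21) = (w + 3)/(w + 7)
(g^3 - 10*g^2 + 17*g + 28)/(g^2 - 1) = (g^2 - 11*g + 28)/(g - 1)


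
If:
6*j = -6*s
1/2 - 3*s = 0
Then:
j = -1/6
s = 1/6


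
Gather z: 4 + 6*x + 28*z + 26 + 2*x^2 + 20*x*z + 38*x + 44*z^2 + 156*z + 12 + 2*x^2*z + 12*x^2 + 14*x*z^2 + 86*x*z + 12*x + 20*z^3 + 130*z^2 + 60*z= 14*x^2 + 56*x + 20*z^3 + z^2*(14*x + 174) + z*(2*x^2 + 106*x + 244) + 42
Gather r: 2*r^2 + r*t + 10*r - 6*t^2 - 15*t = 2*r^2 + r*(t + 10) - 6*t^2 - 15*t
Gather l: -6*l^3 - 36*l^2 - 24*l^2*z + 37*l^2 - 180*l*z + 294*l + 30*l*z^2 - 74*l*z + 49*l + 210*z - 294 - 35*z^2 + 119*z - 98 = -6*l^3 + l^2*(1 - 24*z) + l*(30*z^2 - 254*z + 343) - 35*z^2 + 329*z - 392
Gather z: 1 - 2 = -1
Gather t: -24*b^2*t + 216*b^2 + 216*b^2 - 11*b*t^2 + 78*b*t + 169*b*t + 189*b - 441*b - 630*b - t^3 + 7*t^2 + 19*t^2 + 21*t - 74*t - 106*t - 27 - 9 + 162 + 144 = 432*b^2 - 882*b - t^3 + t^2*(26 - 11*b) + t*(-24*b^2 + 247*b - 159) + 270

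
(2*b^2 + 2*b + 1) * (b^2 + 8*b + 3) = 2*b^4 + 18*b^3 + 23*b^2 + 14*b + 3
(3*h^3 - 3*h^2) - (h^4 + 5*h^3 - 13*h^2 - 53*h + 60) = -h^4 - 2*h^3 + 10*h^2 + 53*h - 60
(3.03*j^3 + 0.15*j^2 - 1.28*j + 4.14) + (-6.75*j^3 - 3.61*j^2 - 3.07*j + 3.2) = -3.72*j^3 - 3.46*j^2 - 4.35*j + 7.34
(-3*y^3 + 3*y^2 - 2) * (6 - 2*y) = 6*y^4 - 24*y^3 + 18*y^2 + 4*y - 12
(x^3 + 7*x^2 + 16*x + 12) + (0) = x^3 + 7*x^2 + 16*x + 12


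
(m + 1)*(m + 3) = m^2 + 4*m + 3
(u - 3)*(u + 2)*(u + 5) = u^3 + 4*u^2 - 11*u - 30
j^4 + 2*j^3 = j^3*(j + 2)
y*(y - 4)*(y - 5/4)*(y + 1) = y^4 - 17*y^3/4 - y^2/4 + 5*y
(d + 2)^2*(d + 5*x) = d^3 + 5*d^2*x + 4*d^2 + 20*d*x + 4*d + 20*x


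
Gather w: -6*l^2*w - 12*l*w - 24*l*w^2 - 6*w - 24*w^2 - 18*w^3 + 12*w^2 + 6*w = -18*w^3 + w^2*(-24*l - 12) + w*(-6*l^2 - 12*l)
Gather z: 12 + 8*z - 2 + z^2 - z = z^2 + 7*z + 10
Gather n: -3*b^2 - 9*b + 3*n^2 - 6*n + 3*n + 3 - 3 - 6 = -3*b^2 - 9*b + 3*n^2 - 3*n - 6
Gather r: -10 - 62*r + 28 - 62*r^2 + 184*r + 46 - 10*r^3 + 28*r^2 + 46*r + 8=-10*r^3 - 34*r^2 + 168*r + 72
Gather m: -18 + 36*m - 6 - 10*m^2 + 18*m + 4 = -10*m^2 + 54*m - 20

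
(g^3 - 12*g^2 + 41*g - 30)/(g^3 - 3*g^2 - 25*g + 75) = (g^2 - 7*g + 6)/(g^2 + 2*g - 15)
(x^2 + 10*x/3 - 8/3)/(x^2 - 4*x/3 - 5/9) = 3*(-3*x^2 - 10*x + 8)/(-9*x^2 + 12*x + 5)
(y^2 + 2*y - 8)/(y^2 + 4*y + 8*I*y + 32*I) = (y - 2)/(y + 8*I)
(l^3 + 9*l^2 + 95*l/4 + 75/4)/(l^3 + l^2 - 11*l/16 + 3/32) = 8*(2*l^2 + 15*l + 25)/(16*l^2 - 8*l + 1)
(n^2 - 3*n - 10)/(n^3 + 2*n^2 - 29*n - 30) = (n + 2)/(n^2 + 7*n + 6)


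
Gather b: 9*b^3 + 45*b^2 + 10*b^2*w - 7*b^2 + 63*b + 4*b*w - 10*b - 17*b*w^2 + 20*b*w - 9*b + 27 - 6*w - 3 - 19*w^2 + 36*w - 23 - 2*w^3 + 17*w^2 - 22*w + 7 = 9*b^3 + b^2*(10*w + 38) + b*(-17*w^2 + 24*w + 44) - 2*w^3 - 2*w^2 + 8*w + 8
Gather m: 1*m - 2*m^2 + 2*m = -2*m^2 + 3*m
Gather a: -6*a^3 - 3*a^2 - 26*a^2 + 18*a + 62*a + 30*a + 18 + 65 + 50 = -6*a^3 - 29*a^2 + 110*a + 133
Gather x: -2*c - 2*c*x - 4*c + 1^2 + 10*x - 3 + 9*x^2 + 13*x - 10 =-6*c + 9*x^2 + x*(23 - 2*c) - 12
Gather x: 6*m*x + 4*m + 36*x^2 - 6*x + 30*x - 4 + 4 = 4*m + 36*x^2 + x*(6*m + 24)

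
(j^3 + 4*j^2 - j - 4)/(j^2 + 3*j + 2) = (j^2 + 3*j - 4)/(j + 2)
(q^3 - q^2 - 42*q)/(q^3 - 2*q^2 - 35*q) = (q + 6)/(q + 5)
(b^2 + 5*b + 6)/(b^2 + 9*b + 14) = (b + 3)/(b + 7)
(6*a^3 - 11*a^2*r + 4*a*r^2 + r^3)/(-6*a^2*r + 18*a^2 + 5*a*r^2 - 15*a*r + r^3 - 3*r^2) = (-a + r)/(r - 3)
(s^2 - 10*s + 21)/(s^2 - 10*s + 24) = (s^2 - 10*s + 21)/(s^2 - 10*s + 24)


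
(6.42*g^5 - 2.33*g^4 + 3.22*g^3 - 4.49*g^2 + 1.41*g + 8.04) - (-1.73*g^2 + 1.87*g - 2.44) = 6.42*g^5 - 2.33*g^4 + 3.22*g^3 - 2.76*g^2 - 0.46*g + 10.48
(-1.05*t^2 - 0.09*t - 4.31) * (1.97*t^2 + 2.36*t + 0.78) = -2.0685*t^4 - 2.6553*t^3 - 9.5221*t^2 - 10.2418*t - 3.3618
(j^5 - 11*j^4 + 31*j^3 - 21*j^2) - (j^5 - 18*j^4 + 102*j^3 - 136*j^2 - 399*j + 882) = 7*j^4 - 71*j^3 + 115*j^2 + 399*j - 882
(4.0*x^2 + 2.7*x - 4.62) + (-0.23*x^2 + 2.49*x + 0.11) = 3.77*x^2 + 5.19*x - 4.51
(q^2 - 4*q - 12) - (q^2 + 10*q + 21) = -14*q - 33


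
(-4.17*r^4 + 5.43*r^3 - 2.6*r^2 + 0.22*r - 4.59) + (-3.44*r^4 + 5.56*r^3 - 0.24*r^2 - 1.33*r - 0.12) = -7.61*r^4 + 10.99*r^3 - 2.84*r^2 - 1.11*r - 4.71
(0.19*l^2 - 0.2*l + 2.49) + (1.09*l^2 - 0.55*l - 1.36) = 1.28*l^2 - 0.75*l + 1.13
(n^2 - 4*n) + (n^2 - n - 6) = 2*n^2 - 5*n - 6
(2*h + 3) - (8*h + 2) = 1 - 6*h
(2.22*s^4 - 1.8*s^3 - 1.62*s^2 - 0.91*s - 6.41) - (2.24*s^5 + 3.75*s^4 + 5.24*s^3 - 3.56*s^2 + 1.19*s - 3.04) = -2.24*s^5 - 1.53*s^4 - 7.04*s^3 + 1.94*s^2 - 2.1*s - 3.37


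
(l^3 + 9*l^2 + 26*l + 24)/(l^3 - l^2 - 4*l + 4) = (l^2 + 7*l + 12)/(l^2 - 3*l + 2)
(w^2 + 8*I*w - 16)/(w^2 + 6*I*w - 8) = (w + 4*I)/(w + 2*I)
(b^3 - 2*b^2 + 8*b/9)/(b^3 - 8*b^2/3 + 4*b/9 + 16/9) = b*(3*b - 2)/(3*b^2 - 4*b - 4)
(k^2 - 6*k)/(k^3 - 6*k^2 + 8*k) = (k - 6)/(k^2 - 6*k + 8)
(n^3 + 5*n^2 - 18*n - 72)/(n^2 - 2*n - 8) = (n^2 + 9*n + 18)/(n + 2)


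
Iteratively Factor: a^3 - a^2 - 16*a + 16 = (a - 4)*(a^2 + 3*a - 4) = (a - 4)*(a + 4)*(a - 1)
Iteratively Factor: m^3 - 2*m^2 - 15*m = (m - 5)*(m^2 + 3*m) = m*(m - 5)*(m + 3)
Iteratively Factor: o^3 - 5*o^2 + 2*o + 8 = (o + 1)*(o^2 - 6*o + 8) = (o - 4)*(o + 1)*(o - 2)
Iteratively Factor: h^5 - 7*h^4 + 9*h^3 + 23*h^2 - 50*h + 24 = (h - 1)*(h^4 - 6*h^3 + 3*h^2 + 26*h - 24) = (h - 1)^2*(h^3 - 5*h^2 - 2*h + 24) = (h - 4)*(h - 1)^2*(h^2 - h - 6) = (h - 4)*(h - 3)*(h - 1)^2*(h + 2)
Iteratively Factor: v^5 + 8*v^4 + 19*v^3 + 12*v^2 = (v + 4)*(v^4 + 4*v^3 + 3*v^2) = (v + 3)*(v + 4)*(v^3 + v^2) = v*(v + 3)*(v + 4)*(v^2 + v) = v*(v + 1)*(v + 3)*(v + 4)*(v)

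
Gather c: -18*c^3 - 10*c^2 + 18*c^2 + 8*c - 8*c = -18*c^3 + 8*c^2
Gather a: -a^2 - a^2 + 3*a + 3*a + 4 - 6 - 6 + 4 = -2*a^2 + 6*a - 4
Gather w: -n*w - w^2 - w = -w^2 + w*(-n - 1)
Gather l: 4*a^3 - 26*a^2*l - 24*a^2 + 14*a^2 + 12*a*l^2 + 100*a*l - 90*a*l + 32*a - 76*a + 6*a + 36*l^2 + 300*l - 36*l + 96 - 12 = 4*a^3 - 10*a^2 - 38*a + l^2*(12*a + 36) + l*(-26*a^2 + 10*a + 264) + 84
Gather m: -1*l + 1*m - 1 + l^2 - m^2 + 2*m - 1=l^2 - l - m^2 + 3*m - 2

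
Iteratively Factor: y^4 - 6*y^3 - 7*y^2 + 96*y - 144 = (y + 4)*(y^3 - 10*y^2 + 33*y - 36) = (y - 3)*(y + 4)*(y^2 - 7*y + 12) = (y - 3)^2*(y + 4)*(y - 4)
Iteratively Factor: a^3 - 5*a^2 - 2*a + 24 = (a - 4)*(a^2 - a - 6) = (a - 4)*(a + 2)*(a - 3)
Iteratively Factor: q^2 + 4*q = (q + 4)*(q)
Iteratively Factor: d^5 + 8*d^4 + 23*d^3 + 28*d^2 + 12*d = (d + 2)*(d^4 + 6*d^3 + 11*d^2 + 6*d) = (d + 1)*(d + 2)*(d^3 + 5*d^2 + 6*d) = (d + 1)*(d + 2)*(d + 3)*(d^2 + 2*d) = d*(d + 1)*(d + 2)*(d + 3)*(d + 2)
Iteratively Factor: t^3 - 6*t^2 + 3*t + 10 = (t + 1)*(t^2 - 7*t + 10) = (t - 2)*(t + 1)*(t - 5)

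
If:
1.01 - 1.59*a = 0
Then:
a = 0.64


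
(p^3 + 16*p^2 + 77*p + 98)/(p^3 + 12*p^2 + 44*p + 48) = (p^2 + 14*p + 49)/(p^2 + 10*p + 24)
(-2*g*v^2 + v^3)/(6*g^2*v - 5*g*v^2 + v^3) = v/(-3*g + v)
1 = 1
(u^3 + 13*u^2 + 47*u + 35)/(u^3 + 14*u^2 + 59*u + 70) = (u + 1)/(u + 2)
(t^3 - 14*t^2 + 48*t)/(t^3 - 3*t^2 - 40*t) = (t - 6)/(t + 5)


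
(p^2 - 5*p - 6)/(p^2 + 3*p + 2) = (p - 6)/(p + 2)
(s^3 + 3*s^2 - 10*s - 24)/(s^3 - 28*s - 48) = (s - 3)/(s - 6)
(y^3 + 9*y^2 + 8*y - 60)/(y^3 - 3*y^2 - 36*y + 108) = (y^2 + 3*y - 10)/(y^2 - 9*y + 18)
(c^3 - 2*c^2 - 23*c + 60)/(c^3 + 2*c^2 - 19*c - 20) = (c - 3)/(c + 1)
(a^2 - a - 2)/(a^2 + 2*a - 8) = (a + 1)/(a + 4)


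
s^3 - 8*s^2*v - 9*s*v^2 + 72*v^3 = (s - 8*v)*(s - 3*v)*(s + 3*v)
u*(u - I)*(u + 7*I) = u^3 + 6*I*u^2 + 7*u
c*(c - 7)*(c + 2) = c^3 - 5*c^2 - 14*c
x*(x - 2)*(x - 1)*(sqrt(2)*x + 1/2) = sqrt(2)*x^4 - 3*sqrt(2)*x^3 + x^3/2 - 3*x^2/2 + 2*sqrt(2)*x^2 + x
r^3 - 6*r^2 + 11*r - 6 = (r - 3)*(r - 2)*(r - 1)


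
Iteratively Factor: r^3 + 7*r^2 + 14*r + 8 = (r + 2)*(r^2 + 5*r + 4) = (r + 1)*(r + 2)*(r + 4)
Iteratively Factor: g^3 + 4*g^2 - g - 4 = (g + 1)*(g^2 + 3*g - 4) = (g + 1)*(g + 4)*(g - 1)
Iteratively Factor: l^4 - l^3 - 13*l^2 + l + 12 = (l - 4)*(l^3 + 3*l^2 - l - 3) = (l - 4)*(l - 1)*(l^2 + 4*l + 3) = (l - 4)*(l - 1)*(l + 3)*(l + 1)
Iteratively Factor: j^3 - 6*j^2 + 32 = (j - 4)*(j^2 - 2*j - 8) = (j - 4)*(j + 2)*(j - 4)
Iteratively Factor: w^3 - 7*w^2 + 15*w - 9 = (w - 3)*(w^2 - 4*w + 3) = (w - 3)^2*(w - 1)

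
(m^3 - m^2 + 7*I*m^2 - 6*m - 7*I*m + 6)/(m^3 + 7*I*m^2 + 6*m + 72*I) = (m^2 + m*(-1 + I) - I)/(m^2 + I*m + 12)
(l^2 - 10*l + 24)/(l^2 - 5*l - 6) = (l - 4)/(l + 1)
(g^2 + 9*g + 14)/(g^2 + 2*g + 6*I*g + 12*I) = (g + 7)/(g + 6*I)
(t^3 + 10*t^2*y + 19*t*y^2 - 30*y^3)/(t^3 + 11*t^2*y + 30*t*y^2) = (t - y)/t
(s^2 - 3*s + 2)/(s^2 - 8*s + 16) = (s^2 - 3*s + 2)/(s^2 - 8*s + 16)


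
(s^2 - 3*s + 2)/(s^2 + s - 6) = (s - 1)/(s + 3)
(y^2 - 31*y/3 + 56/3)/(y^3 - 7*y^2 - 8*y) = (y - 7/3)/(y*(y + 1))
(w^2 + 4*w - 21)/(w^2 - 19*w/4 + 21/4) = 4*(w + 7)/(4*w - 7)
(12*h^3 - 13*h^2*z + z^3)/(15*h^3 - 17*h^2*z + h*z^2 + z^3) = (4*h + z)/(5*h + z)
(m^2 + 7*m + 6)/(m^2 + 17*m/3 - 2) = 3*(m + 1)/(3*m - 1)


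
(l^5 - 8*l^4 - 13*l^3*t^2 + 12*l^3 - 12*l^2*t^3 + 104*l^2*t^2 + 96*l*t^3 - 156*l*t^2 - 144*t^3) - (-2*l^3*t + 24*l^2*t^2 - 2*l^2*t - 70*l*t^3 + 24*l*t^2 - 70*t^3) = l^5 - 8*l^4 - 13*l^3*t^2 + 2*l^3*t + 12*l^3 - 12*l^2*t^3 + 80*l^2*t^2 + 2*l^2*t + 166*l*t^3 - 180*l*t^2 - 74*t^3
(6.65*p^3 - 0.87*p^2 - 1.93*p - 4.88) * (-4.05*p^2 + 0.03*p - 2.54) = -26.9325*p^5 + 3.723*p^4 - 9.1006*p^3 + 21.9159*p^2 + 4.7558*p + 12.3952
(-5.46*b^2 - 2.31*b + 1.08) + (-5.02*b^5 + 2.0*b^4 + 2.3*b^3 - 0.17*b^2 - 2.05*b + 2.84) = -5.02*b^5 + 2.0*b^4 + 2.3*b^3 - 5.63*b^2 - 4.36*b + 3.92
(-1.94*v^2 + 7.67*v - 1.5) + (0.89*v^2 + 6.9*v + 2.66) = -1.05*v^2 + 14.57*v + 1.16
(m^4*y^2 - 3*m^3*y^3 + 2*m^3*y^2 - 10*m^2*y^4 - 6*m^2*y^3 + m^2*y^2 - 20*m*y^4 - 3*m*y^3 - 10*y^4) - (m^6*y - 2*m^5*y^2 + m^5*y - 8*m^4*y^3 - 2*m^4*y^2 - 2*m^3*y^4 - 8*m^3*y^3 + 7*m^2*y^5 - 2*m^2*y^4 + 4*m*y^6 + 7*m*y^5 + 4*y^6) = -m^6*y + 2*m^5*y^2 - m^5*y + 8*m^4*y^3 + 3*m^4*y^2 + 2*m^3*y^4 + 5*m^3*y^3 + 2*m^3*y^2 - 7*m^2*y^5 - 8*m^2*y^4 - 6*m^2*y^3 + m^2*y^2 - 4*m*y^6 - 7*m*y^5 - 20*m*y^4 - 3*m*y^3 - 4*y^6 - 10*y^4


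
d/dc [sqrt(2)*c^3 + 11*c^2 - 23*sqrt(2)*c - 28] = 3*sqrt(2)*c^2 + 22*c - 23*sqrt(2)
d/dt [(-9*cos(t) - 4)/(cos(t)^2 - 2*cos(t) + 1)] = -(9*cos(t) + 17)*sin(t)/(cos(t) - 1)^3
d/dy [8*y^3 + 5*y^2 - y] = 24*y^2 + 10*y - 1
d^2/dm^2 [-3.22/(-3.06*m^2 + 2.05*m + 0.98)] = (60.301584*m^2 - 40.39812*m - 3.22*(6.12*m - 2.05)*(12.24*m - 4.1) - 19.312272)/(-3.06*m^2 + 2.05*m + 0.98)^3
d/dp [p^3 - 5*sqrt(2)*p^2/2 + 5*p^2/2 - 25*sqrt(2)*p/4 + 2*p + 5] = 3*p^2 - 5*sqrt(2)*p + 5*p - 25*sqrt(2)/4 + 2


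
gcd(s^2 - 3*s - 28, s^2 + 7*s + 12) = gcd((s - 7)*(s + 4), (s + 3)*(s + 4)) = s + 4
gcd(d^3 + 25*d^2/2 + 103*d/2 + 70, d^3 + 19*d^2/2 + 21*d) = d + 7/2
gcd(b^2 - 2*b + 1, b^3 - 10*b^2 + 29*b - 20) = b - 1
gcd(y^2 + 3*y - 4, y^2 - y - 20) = y + 4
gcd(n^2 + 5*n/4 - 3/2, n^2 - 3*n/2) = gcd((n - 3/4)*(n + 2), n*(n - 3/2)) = 1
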